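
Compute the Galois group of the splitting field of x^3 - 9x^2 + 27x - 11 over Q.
S_3, the symmetric group on 3 letters

The polynomial is an irreducible cubic over Q and its discriminant is -6912, which is not a perfect square. For an irreducible cubic, a non-square discriminant gives Galois group S_3.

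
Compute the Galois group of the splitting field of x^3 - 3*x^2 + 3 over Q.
C_3 (order 3)

The polynomial is an irreducible cubic over Q and its discriminant is 81 = 9^2, a perfect square. For an irreducible cubic, a square discriminant forces the Galois group to be A_3, the cyclic group of order 3.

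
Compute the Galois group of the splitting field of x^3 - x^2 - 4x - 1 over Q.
The polynomial is an irreducible cubic over Q and its discriminant is 169 = 13^2, a perfect square. For an irreducible cubic, a square discriminant forces the Galois group to be A_3, the cyclic group of order 3.

C_3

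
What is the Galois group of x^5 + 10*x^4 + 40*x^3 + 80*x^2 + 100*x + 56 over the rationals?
The polynomial f is an irreducible quintic over Q, so G = Gal(f/Q) is a transitive subgroup of S_5: one of C_5 (5T1, order 5), D_5 (5T2, order 10), F_20 (5T3, order 20), A_5 (5T4, order 60) or S_5 (5T5, order 120). The discriminant of f is 1024000000 = 32000^2, a perfect square, so G is contained in A_5. The transitive groups of degree 5 contained in A_5 are: C_5 (5T1, order 5), D_5 (5T2, order 10), A_5 (5T4, order 60). By Dedekind's theorem, for a prime p not dividing disc(f) the degrees of the irreducible factors of f mod p form the cycle type of an element of G. Factoring f modulo the 2 such primes p <= 7 (skipping 2, 5, which divide the discriminant), each new pattern first appears at: mod 3: f = (x^5 + x^4 + x^3 + 2x^2 + x + 2), pattern 5; mod 7: f = (x)(x + 6)(x^3 + 4x^2 + 2x + 5), pattern 3+1+1. No other pattern occurs in this range, so the set of observed cycle types is {5, 3+1+1}. Among the candidates above, the only group containing elements of all these cycle types is A_5 (5T4) — each of C_5 (5T1), D_5 (5T2) lacks at least one of them. Hence G = A_5 (5T4), of order 60.

A_5, the alternating group on 5 letters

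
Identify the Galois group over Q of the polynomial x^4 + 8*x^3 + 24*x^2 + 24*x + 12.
The polynomial is an irreducible quartic over Q and its discriminant is 331776 = 576^2, a perfect square, so the Galois group is contained in A_4. The resolvent cubic y^3 - 24*y^2 + 144*y - 192 is irreducible over Q. An irreducible resolvent with square discriminant gives A_4.

A_4 (order 12)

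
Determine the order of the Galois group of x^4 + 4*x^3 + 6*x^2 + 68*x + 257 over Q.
12

The degree of the splitting field over Q equals the order of the Galois group, so first determine the group. The polynomial is an irreducible quartic over Q and its discriminant is 1358954496 = 36864^2, a perfect square, so the Galois group is contained in A_4. The resolvent cubic y^3 - 6*y^2 - 756*y - 2568 is irreducible over Q. An irreducible resolvent with square discriminant gives A_4. The Galois group A_4 (4T4) has order 12, so the splitting field has degree 12 over Q.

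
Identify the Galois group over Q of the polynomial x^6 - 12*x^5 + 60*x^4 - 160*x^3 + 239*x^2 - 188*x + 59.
The polynomial f is an irreducible sextic over Q, so G = Gal(f/Q) is one of the 16 transitive subgroups 6T1, ..., 6T16 of S_6. The discriminant of f is 33856 = 184^2, a perfect square, so G is contained in A_6. The transitive groups of degree 6 contained in A_6 are: A_4 (6T4, order 12), S_4 (6T7, order 24), (C_3 x C_3) : C_4 (6T10, order 36), PSL(2,5) (6T12, order 60), A_6 (6T15, order 360). By Dedekind's theorem, for a prime p not dividing disc(f) the degrees of the irreducible factors of f mod p form the cycle type of an element of G. Factoring f modulo the 79 such primes p <= 419 (skipping 2, 23, which divide the discriminant), each new pattern first appears at: mod 3: f = (x^3 + x^2 + x + 2)(x^3 + 2x^2 + 1), pattern 3+3; mod 5: f = (x^2 + x + 2)(x^4 + 2x^3 + x^2 + 2), pattern 4+2; mod 19: f = (x + 3)(x + 12)(x^2 + 5x + 1)(x^2 + 6x + 18), pattern 2+2+1+1; mod 223: f = (x + 14)(x + 55)(x + 76)(x + 143)(x + 164)(x + 205), pattern 1+1+1+1+1+1. No other pattern occurs in this range, so the set of observed cycle types is {3+3, 4+2, 2+2+1+1, 1+1+1+1+1+1}. The candidates containing elements of all these cycle types are S_4 (6T7) of order 24, (C_3 x C_3) : C_4 (6T10) of order 36, A_6 (6T15) of order 360; the others are excluded. The observed types are precisely the cycle types that occur in S_4 (6T7). Each of the other remaining candidates has further cycle types, and by the Chebotarev density theorem the matching factorization patterns would occur for a proportion of primes equal to their share of the group: (C_3 x C_3) : C_4 (6T10) additionally contains elements of type 3+1+1+1 (4 of its 36 elements, about 11% of primes); A_6 (6T15) additionally contains elements of type 5+1, 3+1+1+1 (184 of its 360 elements, about 51% of primes). None of the 79 primes tested shows any such pattern (for each of these groups the chance of that is below 10^-4), which rules them out. Hence G = S_4 (6T7), of order 24.

S_4 (also written S4+)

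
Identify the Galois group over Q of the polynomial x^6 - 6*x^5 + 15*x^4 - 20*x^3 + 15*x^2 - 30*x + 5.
A_6 (order 360)

The polynomial f is an irreducible sextic over Q, so G = Gal(f/Q) is one of the 16 transitive subgroups 6T1, ..., 6T16 of S_6. The discriminant of f is 746496000000 = 864000^2, a perfect square, so G is contained in A_6. The transitive groups of degree 6 contained in A_6 are: A_4 (6T4, order 12), S_4 (6T7, order 24), (C_3 x C_3) : C_4 (6T10, order 36), PSL(2,5) (6T12, order 60), A_6 (6T15, order 360). By Dedekind's theorem, for a prime p not dividing disc(f) the degrees of the irreducible factors of f mod p form the cycle type of an element of G. Factoring f modulo the 6 such primes p <= 23 (skipping 2, 3, 5, which divide the discriminant), each new pattern first appears at: mod 7: f = (x + 3)(x^5 + 5x^4 + x^2 + 5x + 4), pattern 5+1; mod 23: f = (x + 1)(x + 10)(x + 15)(x^3 + 14x^2 + 5x + 10), pattern 3+1+1+1. No other pattern occurs in this range, so the set of observed cycle types is {5+1, 3+1+1+1}. Among the candidates above, the only group containing elements of all these cycle types is A_6 (6T15) — each of A_4 (6T4), S_4 (6T7), (C_3 x C_3) : C_4 (6T10), PSL(2,5) (6T12) lacks at least one of them. Hence G = A_6 (6T15), of order 360.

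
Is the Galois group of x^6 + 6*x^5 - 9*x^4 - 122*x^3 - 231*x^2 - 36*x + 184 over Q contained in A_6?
The polynomial is irreducible of degree 6 over Q. Its discriminant is 3136192620244992, which is not a perfect square. A Galois group lies in the alternating group exactly when the discriminant is a square in Q, so the Galois group (D_6) is not contained in A_6.

No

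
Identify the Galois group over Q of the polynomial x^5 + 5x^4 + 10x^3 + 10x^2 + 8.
The polynomial f is an irreducible quintic over Q, so G = Gal(f/Q) is a transitive subgroup of S_5: one of C_5 (5T1, order 5), D_5 (5T2, order 10), F_20 (5T3, order 20), A_5 (5T4, order 60) or S_5 (5T5, order 120). The discriminant of f is 64000000 = 8000^2, a perfect square, so G is contained in A_5. The transitive groups of degree 5 contained in A_5 are: C_5 (5T1, order 5), D_5 (5T2, order 10), A_5 (5T4, order 60). By Dedekind's theorem, for a prime p not dividing disc(f) the degrees of the irreducible factors of f mod p form the cycle type of an element of G. Factoring f modulo the 23 such primes p <= 97 (skipping 2, 5, which divide the discriminant), each new pattern first appears at: mod 3: f = (x + 1)(x^2 + 1)(x^2 + x + 2), pattern 2+2+1; mod 7: f = (x^5 + 5x^4 + 3x^3 + 3x^2 + 1), pattern 5. No other pattern occurs in this range, so the set of observed cycle types is {2+2+1, 5}. The candidates containing elements of all these cycle types are D_5 (5T2) of order 10, A_5 (5T4) of order 60; the others are excluded. The observed types are precisely the cycle types that occur in D_5 (5T2) (apart from the identity). Each of the other remaining candidates has further cycle types, and by the Chebotarev density theorem the matching factorization patterns would occur for a proportion of primes equal to their share of the group: A_5 (5T4) additionally contains elements of type 3+1+1 (20 of its 60 elements, about 33% of primes). None of the 23 primes tested shows any such pattern (for each of these groups the chance of that is below 10^-4), which rules them out. Hence G = D_5 (5T2), of order 10.

5T2: D_5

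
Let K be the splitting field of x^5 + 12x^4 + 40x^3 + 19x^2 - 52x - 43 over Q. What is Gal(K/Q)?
The polynomial f is an irreducible quintic over Q, so G = Gal(f/Q) is a transitive subgroup of S_5: one of C_5 (5T1, order 5), D_5 (5T2, order 10), F_20 (5T3, order 20), A_5 (5T4, order 60) or S_5 (5T5, order 120). The discriminant of f is 115971361 = 10769^2, a perfect square, so G is contained in A_5. The transitive groups of degree 5 contained in A_5 are: C_5 (5T1, order 5), D_5 (5T2, order 10), A_5 (5T4, order 60). By Dedekind's theorem, for a prime p not dividing disc(f) the degrees of the irreducible factors of f mod p form the cycle type of an element of G. Factoring f modulo the 14 such primes p <= 47 (skipping 11, which divides the discriminant), each new pattern first appears at: mod 2: f = (x^5 + x^2 + 1), pattern 5; mod 23: f = (x + 2)(x + 8)(x + 12)(x + 14)(x + 22), pattern 1+1+1+1+1. No other pattern occurs in this range, so the set of observed cycle types is {5, 1+1+1+1+1}. The candidates containing elements of all these cycle types are C_5 (5T1) of order 5, D_5 (5T2) of order 10, A_5 (5T4) of order 60; the others are excluded. The observed types are precisely the cycle types that occur in C_5 (5T1). Each of the other remaining candidates has further cycle types, and by the Chebotarev density theorem the matching factorization patterns would occur for a proportion of primes equal to their share of the group: D_5 (5T2) additionally contains elements of type 2+2+1 (5 of its 10 elements, about 50% of primes); A_5 (5T4) additionally contains elements of type 3+1+1, 2+2+1 (35 of its 60 elements, about 58% of primes). None of the 14 primes tested shows any such pattern (for each of these groups the chance of that is below 10^-4), which rules them out. Hence G = C_5 (5T1), of order 5.

5T1: C_5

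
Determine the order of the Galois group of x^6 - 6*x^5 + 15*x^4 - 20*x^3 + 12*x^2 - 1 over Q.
The degree of the splitting field over Q equals the order of the Galois group, so first determine the group. The polynomial f is an irreducible sextic over Q, so G = Gal(f/Q) is one of the 16 transitive subgroups 6T1, ..., 6T16 of S_6. The discriminant of f is -419904, which is not a perfect square, so G is not contained in A_6. The transitive groups of degree 6 not contained in A_6 are: C_6 (6T1, order 6), S_3 (6T2, order 6), D_6 (6T3, order 12), C_3 x S_3 (6T5, order 18), A_4 x C_2 (6T6, order 24), S_4 (6T8, order 24), S_3 x S_3 (6T9, order 36), S_4 x C_2 (6T11, order 48), (S_3 x S_3) : C_2 (6T13, order 72), PGL(2,5) (6T14, order 120), S_6 (6T16, order 720). By Dedekind's theorem, for a prime p not dividing disc(f) the degrees of the irreducible factors of f mod p form the cycle type of an element of G. Factoring f modulo the 33 such primes p <= 149 (skipping 2, 3, which divide the discriminant), each new pattern first appears at: mod 5: f = (x^3 + 4x + 2)(x^3 + 4x^2 + x + 2), pattern 3+3; mod 7: f = (x^6 + x^5 + x^4 + x^3 + 5x^2 + 6), pattern 6; mod 17: f = (x + 7)(x + 8)(x^2 + 15x + 4)(x^2 + 15x + 11), pattern 2+2+1+1; mod 19: f = (x + 2)(x + 7)(x + 10)(x + 15)(x^2 + 17x + 17), pattern 2+1+1+1+1; mod 71: f = (x^2 + 69x + 17)(x^2 + 69x + 26)(x^2 + 69x + 31), pattern 2+2+2. No other pattern occurs in this range, so the set of observed cycle types is {3+3, 6, 2+2+1+1, 2+1+1+1+1, 2+2+2}. The candidates containing elements of all these cycle types are A_4 x C_2 (6T6) of order 24, S_4 x C_2 (6T11) of order 48, (S_3 x S_3) : C_2 (6T13) of order 72, S_6 (6T16) of order 720; the others are excluded. The observed types are precisely the cycle types that occur in A_4 x C_2 (6T6) (apart from the identity). Each of the other remaining candidates has further cycle types, and by the Chebotarev density theorem the matching factorization patterns would occur for a proportion of primes equal to their share of the group: S_4 x C_2 (6T11) additionally contains elements of type 4+2, 4+1+1 (12 of its 48 elements, about 25% of primes); (S_3 x S_3) : C_2 (6T13) additionally contains elements of type 4+2, 3+2+1, 3+1+1+1 (34 of its 72 elements, about 47% of primes); S_6 (6T16) additionally contains elements of type 5+1, 4+2, 4+1+1, 3+2+1, 3+1+1+1 (484 of its 720 elements, about 67% of primes). None of the 33 primes tested shows any such pattern (for each of these groups the chance of that is below 10^-4), which rules them out. Hence G = A_4 x C_2 (6T6), of order 24. The Galois group A_4 x C_2 (6T6) has order 24, so the splitting field has degree 24 over Q.

24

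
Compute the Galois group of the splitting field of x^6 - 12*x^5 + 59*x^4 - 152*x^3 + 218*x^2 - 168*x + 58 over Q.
6T8: S_4

The polynomial f is an irreducible sextic over Q, so G = Gal(f/Q) is one of the 16 transitive subgroups 6T1, ..., 6T16 of S_6. The discriminant of f is -5120000, which is not a perfect square, so G is not contained in A_6. The transitive groups of degree 6 not contained in A_6 are: C_6 (6T1, order 6), S_3 (6T2, order 6), D_6 (6T3, order 12), C_3 x S_3 (6T5, order 18), A_4 x C_2 (6T6, order 24), S_4 (6T8, order 24), S_3 x S_3 (6T9, order 36), S_4 x C_2 (6T11, order 48), (S_3 x S_3) : C_2 (6T13, order 72), PGL(2,5) (6T14, order 120), S_6 (6T16, order 720). By Dedekind's theorem, for a prime p not dividing disc(f) the degrees of the irreducible factors of f mod p form the cycle type of an element of G. Factoring f modulo the 22 such primes p <= 89 (skipping 2, 5, which divide the discriminant), each new pattern first appears at: mod 3: f = (x^3 + x^2 + 2x + 1)(x^3 + 2x^2 + x + 1), pattern 3+3; mod 7: f = (x^2 + 2x + 5)(x^2 + 3x + 6)(x^2 + 4x + 1), pattern 2+2+2; mod 13: f = (x + 2)(x + 7)(x^4 + 5x^3 + 12x + 6), pattern 4+1+1; mod 43: f = (x + 10)(x + 29)(x^2 + 39x + 8)(x^2 + 39x + 14), pattern 2+2+1+1. No other pattern occurs in this range, so the set of observed cycle types is {3+3, 2+2+2, 4+1+1, 2+2+1+1}. The candidates containing elements of all these cycle types are S_4 (6T8) of order 24, S_4 x C_2 (6T11) of order 48, PGL(2,5) (6T14) of order 120, S_6 (6T16) of order 720; the others are excluded. The observed types are precisely the cycle types that occur in S_4 (6T8) (apart from the identity). Each of the other remaining candidates has further cycle types, and by the Chebotarev density theorem the matching factorization patterns would occur for a proportion of primes equal to their share of the group: S_4 x C_2 (6T11) additionally contains elements of type 6, 4+2, 2+1+1+1+1 (17 of its 48 elements, about 35% of primes); PGL(2,5) (6T14) additionally contains elements of type 6, 5+1 (44 of its 120 elements, about 37% of primes); S_6 (6T16) additionally contains elements of type 6, 5+1, 4+2, 3+2+1, 3+1+1+1, 2+1+1+1+1 (529 of its 720 elements, about 73% of primes). None of the 22 primes tested shows any such pattern (for each of these groups the chance of that is below 10^-4), which rules them out. Hence G = S_4 (6T8), of order 24.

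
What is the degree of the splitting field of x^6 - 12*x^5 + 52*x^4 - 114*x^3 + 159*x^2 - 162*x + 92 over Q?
24

The degree of the splitting field over Q equals the order of the Galois group, so first determine the group. The polynomial f is an irreducible sextic over Q, so G = Gal(f/Q) is one of the 16 transitive subgroups 6T1, ..., 6T16 of S_6. The discriminant of f is 454513278976 = 674176^2, a perfect square, so G is contained in A_6. The transitive groups of degree 6 contained in A_6 are: A_4 (6T4, order 12), S_4 (6T7, order 24), (C_3 x C_3) : C_4 (6T10, order 36), PSL(2,5) (6T12, order 60), A_6 (6T15, order 360). By Dedekind's theorem, for a prime p not dividing disc(f) the degrees of the irreducible factors of f mod p form the cycle type of an element of G. Factoring f modulo the 79 such primes p <= 421 (skipping 2, 23, 229, which divide the discriminant), each new pattern first appears at: mod 3: f = (x^3 + x^2 + x + 2)(x^3 + 2x^2 + x + 1), pattern 3+3; mod 7: f = (x^2 + 4x + 1)(x^4 + 5x^3 + 3x^2 + 2x + 1), pattern 4+2; mod 29: f = (x + 7)(x + 15)(x^2 + 12)(x^2 + 24x + 16), pattern 2+2+1+1; mod 193: f = (x + 43)(x + 62)(x + 94)(x + 107)(x + 127)(x + 134), pattern 1+1+1+1+1+1. No other pattern occurs in this range, so the set of observed cycle types is {3+3, 4+2, 2+2+1+1, 1+1+1+1+1+1}. The candidates containing elements of all these cycle types are S_4 (6T7) of order 24, (C_3 x C_3) : C_4 (6T10) of order 36, A_6 (6T15) of order 360; the others are excluded. The observed types are precisely the cycle types that occur in S_4 (6T7). Each of the other remaining candidates has further cycle types, and by the Chebotarev density theorem the matching factorization patterns would occur for a proportion of primes equal to their share of the group: (C_3 x C_3) : C_4 (6T10) additionally contains elements of type 3+1+1+1 (4 of its 36 elements, about 11% of primes); A_6 (6T15) additionally contains elements of type 5+1, 3+1+1+1 (184 of its 360 elements, about 51% of primes). None of the 79 primes tested shows any such pattern (for each of these groups the chance of that is below 10^-4), which rules them out. Hence G = S_4 (6T7), of order 24. The Galois group S_4 (6T7) has order 24, so the splitting field has degree 24 over Q.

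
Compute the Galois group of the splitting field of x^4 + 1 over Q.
V_4 (also written V4)

The polynomial is an irreducible quartic over Q and its discriminant is 256 = 16^2, a perfect square, so the Galois group is contained in A_4. The resolvent cubic y^3 - 4*y splits completely over Q, which gives the Klein four-group V_4.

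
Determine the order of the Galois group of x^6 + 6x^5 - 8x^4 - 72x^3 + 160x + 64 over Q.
The degree of the splitting field over Q equals the order of the Galois group, so first determine the group. The polynomial f is an irreducible sextic over Q, so G = Gal(f/Q) is one of the 16 transitive subgroups 6T1, ..., 6T16 of S_6. The discriminant of f is 870211913777152, which is not a perfect square, so G is not contained in A_6. The transitive groups of degree 6 not contained in A_6 are: C_6 (6T1, order 6), S_3 (6T2, order 6), D_6 (6T3, order 12), C_3 x S_3 (6T5, order 18), A_4 x C_2 (6T6, order 24), S_4 (6T8, order 24), S_3 x S_3 (6T9, order 36), S_4 x C_2 (6T11, order 48), (S_3 x S_3) : C_2 (6T13, order 72), PGL(2,5) (6T14, order 120), S_6 (6T16, order 720). By Dedekind's theorem, for a prime p not dividing disc(f) the degrees of the irreducible factors of f mod p form the cycle type of an element of G. Factoring f modulo the 23 such primes p <= 97 (skipping 2, 37, which divide the discriminant), each new pattern first appears at: mod 3: f = (x^3 + x^2 + 2)(x^3 + 2x^2 + 2x + 2), pattern 3+3; mod 5: f = (x^2 + 3)(x^2 + 2x + 4)(x^2 + 4x + 2), pattern 2+2+2; mod 67: f = (x + 6)(x + 7)(x + 31)(x + 38)(x + 62)(x + 63), pattern 1+1+1+1+1+1. No other pattern occurs in this range, so the set of observed cycle types is {3+3, 2+2+2, 1+1+1+1+1+1}. The candidates containing elements of all these cycle types are C_6 (6T1) of order 6, S_3 (6T2) of order 6, D_6 (6T3) of order 12, C_3 x S_3 (6T5) of order 18, A_4 x C_2 (6T6) of order 24, S_4 (6T8) of order 24, S_3 x S_3 (6T9) of order 36, S_4 x C_2 (6T11) of order 48, (S_3 x S_3) : C_2 (6T13) of order 72, PGL(2,5) (6T14) of order 120, S_6 (6T16) of order 720; the others are excluded. The observed types are precisely the cycle types that occur in S_3 (6T2). Each of the other remaining candidates has further cycle types, and by the Chebotarev density theorem the matching factorization patterns would occur for a proportion of primes equal to their share of the group: C_6 (6T1) additionally contains elements of type 6 (2 of its 6 elements, about 33% of primes); D_6 (6T3) additionally contains elements of type 6, 2+2+1+1 (5 of its 12 elements, about 42% of primes); C_3 x S_3 (6T5) additionally contains elements of type 6, 3+1+1+1 (10 of its 18 elements, about 56% of primes); A_4 x C_2 (6T6) additionally contains elements of type 6, 2+2+1+1, 2+1+1+1+1 (14 of its 24 elements, about 58% of primes); S_4 (6T8) additionally contains elements of type 4+1+1, 2+2+1+1 (9 of its 24 elements, about 38% of primes); S_3 x S_3 (6T9) additionally contains elements of type 6, 3+1+1+1, 2+2+1+1 (25 of its 36 elements, about 69% of primes); S_4 x C_2 (6T11) additionally contains elements of type 6, 4+2, 4+1+1, 2+2+1+1, 2+1+1+1+1 (32 of its 48 elements, about 67% of primes); (S_3 x S_3) : C_2 (6T13) additionally contains elements of type 6, 4+2, 3+2+1, 3+1+1+1, 2+2+1+1, 2+1+1+1+1 (61 of its 72 elements, about 85% of primes); PGL(2,5) (6T14) additionally contains elements of type 6, 5+1, 4+1+1, 2+2+1+1 (89 of its 120 elements, about 74% of primes); S_6 (6T16) additionally contains elements of type 6, 5+1, 4+2, 4+1+1, 3+2+1, 3+1+1+1, 2+2+1+1, 2+1+1+1+1 (664 of its 720 elements, about 92% of primes). None of the 23 primes tested shows any such pattern (for each of these groups the chance of that is below 10^-4), which rules them out. Hence G = S_3 (6T2), of order 6. The Galois group S_3 (6T2) has order 6, so the splitting field has degree 6 over Q.

6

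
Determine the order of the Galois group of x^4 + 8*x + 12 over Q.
12

The degree of the splitting field over Q equals the order of the Galois group, so first determine the group. The polynomial is an irreducible quartic over Q and its discriminant is 331776 = 576^2, a perfect square, so the Galois group is contained in A_4. The resolvent cubic y^3 - 48*y - 64 is irreducible over Q. An irreducible resolvent with square discriminant gives A_4. The Galois group A_4 (4T4) has order 12, so the splitting field has degree 12 over Q.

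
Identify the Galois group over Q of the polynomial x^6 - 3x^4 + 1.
The polynomial f is an irreducible sextic over Q, so G = Gal(f/Q) is one of the 16 transitive subgroups 6T1, ..., 6T16 of S_6. The discriminant of f is -419904, which is not a perfect square, so G is not contained in A_6. The transitive groups of degree 6 not contained in A_6 are: C_6 (6T1, order 6), S_3 (6T2, order 6), D_6 (6T3, order 12), C_3 x S_3 (6T5, order 18), A_4 x C_2 (6T6, order 24), S_4 (6T8, order 24), S_3 x S_3 (6T9, order 36), S_4 x C_2 (6T11, order 48), (S_3 x S_3) : C_2 (6T13, order 72), PGL(2,5) (6T14, order 120), S_6 (6T16, order 720). By Dedekind's theorem, for a prime p not dividing disc(f) the degrees of the irreducible factors of f mod p form the cycle type of an element of G. Factoring f modulo the 33 such primes p <= 149 (skipping 2, 3, which divide the discriminant), each new pattern first appears at: mod 5: f = (x^3 + x^2 + 4x + 3)(x^3 + 4x^2 + 4x + 2), pattern 3+3; mod 7: f = (x^6 + 4x^4 + 1), pattern 6; mod 17: f = (x + 2)(x + 15)(x^2 + 6)(x^2 + 12), pattern 2+2+1+1; mod 19: f = (x + 6)(x + 7)(x + 12)(x + 13)(x^2 + 6), pattern 2+1+1+1+1; mod 71: f = (x^2 + 40)(x^2 + 45)(x^2 + 54), pattern 2+2+2. No other pattern occurs in this range, so the set of observed cycle types is {3+3, 6, 2+2+1+1, 2+1+1+1+1, 2+2+2}. The candidates containing elements of all these cycle types are A_4 x C_2 (6T6) of order 24, S_4 x C_2 (6T11) of order 48, (S_3 x S_3) : C_2 (6T13) of order 72, S_6 (6T16) of order 720; the others are excluded. The observed types are precisely the cycle types that occur in A_4 x C_2 (6T6) (apart from the identity). Each of the other remaining candidates has further cycle types, and by the Chebotarev density theorem the matching factorization patterns would occur for a proportion of primes equal to their share of the group: S_4 x C_2 (6T11) additionally contains elements of type 4+2, 4+1+1 (12 of its 48 elements, about 25% of primes); (S_3 x S_3) : C_2 (6T13) additionally contains elements of type 4+2, 3+2+1, 3+1+1+1 (34 of its 72 elements, about 47% of primes); S_6 (6T16) additionally contains elements of type 5+1, 4+2, 4+1+1, 3+2+1, 3+1+1+1 (484 of its 720 elements, about 67% of primes). None of the 33 primes tested shows any such pattern (for each of these groups the chance of that is below 10^-4), which rules them out. Hence G = A_4 x C_2 (6T6), of order 24.

6T6: A_4 x C_2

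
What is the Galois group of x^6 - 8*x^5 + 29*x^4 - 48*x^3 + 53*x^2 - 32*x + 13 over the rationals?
6T8: S_4

The polynomial f is an irreducible sextic over Q, so G = Gal(f/Q) is one of the 16 transitive subgroups 6T1, ..., 6T16 of S_6. The discriminant of f is -4014080000, which is not a perfect square, so G is not contained in A_6. The transitive groups of degree 6 not contained in A_6 are: C_6 (6T1, order 6), S_3 (6T2, order 6), D_6 (6T3, order 12), C_3 x S_3 (6T5, order 18), A_4 x C_2 (6T6, order 24), S_4 (6T8, order 24), S_3 x S_3 (6T9, order 36), S_4 x C_2 (6T11, order 48), (S_3 x S_3) : C_2 (6T13, order 72), PGL(2,5) (6T14, order 120), S_6 (6T16, order 720). By Dedekind's theorem, for a prime p not dividing disc(f) the degrees of the irreducible factors of f mod p form the cycle type of an element of G. Factoring f modulo the 22 such primes p <= 97 (skipping 2, 5, 7, which divide the discriminant), each new pattern first appears at: mod 3: f = (x^3 + 2x + 2)(x^3 + x^2 + 2), pattern 3+3; mod 13: f = (x)(x + 5)(x^4 + 3x^2 + 2x + 4), pattern 4+1+1; mod 37: f = (x^2 + 3x + 17)(x^2 + 5x + 19)(x^2 + 21x + 32), pattern 2+2+2; mod 43: f = (x + 15)(x + 39)(x^2 + 6x + 13)(x^2 + 18x + 5), pattern 2+2+1+1. No other pattern occurs in this range, so the set of observed cycle types is {3+3, 4+1+1, 2+2+2, 2+2+1+1}. The candidates containing elements of all these cycle types are S_4 (6T8) of order 24, S_4 x C_2 (6T11) of order 48, PGL(2,5) (6T14) of order 120, S_6 (6T16) of order 720; the others are excluded. The observed types are precisely the cycle types that occur in S_4 (6T8) (apart from the identity). Each of the other remaining candidates has further cycle types, and by the Chebotarev density theorem the matching factorization patterns would occur for a proportion of primes equal to their share of the group: S_4 x C_2 (6T11) additionally contains elements of type 6, 4+2, 2+1+1+1+1 (17 of its 48 elements, about 35% of primes); PGL(2,5) (6T14) additionally contains elements of type 6, 5+1 (44 of its 120 elements, about 37% of primes); S_6 (6T16) additionally contains elements of type 6, 5+1, 4+2, 3+2+1, 3+1+1+1, 2+1+1+1+1 (529 of its 720 elements, about 73% of primes). None of the 22 primes tested shows any such pattern (for each of these groups the chance of that is below 10^-4), which rules them out. Hence G = S_4 (6T8), of order 24.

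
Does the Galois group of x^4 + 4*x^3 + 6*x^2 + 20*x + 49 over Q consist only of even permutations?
The polynomial is irreducible of degree 4 over Q. Its discriminant is 6619136, which is not a perfect square. A Galois group lies in the alternating group exactly when the discriminant is a square in Q, so the Galois group (S_4) is not contained in A_4.

No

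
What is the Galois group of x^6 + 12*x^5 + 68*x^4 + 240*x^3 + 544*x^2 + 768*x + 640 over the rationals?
(S_3 x S_3) : C_2

The polynomial f is an irreducible sextic over Q, so G = Gal(f/Q) is one of the 16 transitive subgroups 6T1, ..., 6T16 of S_6. The discriminant of f is -201485505789952, which is not a perfect square, so G is not contained in A_6. The transitive groups of degree 6 not contained in A_6 are: C_6 (6T1, order 6), S_3 (6T2, order 6), D_6 (6T3, order 12), C_3 x S_3 (6T5, order 18), A_4 x C_2 (6T6, order 24), S_4 (6T8, order 24), S_3 x S_3 (6T9, order 36), S_4 x C_2 (6T11, order 48), (S_3 x S_3) : C_2 (6T13, order 72), PGL(2,5) (6T14, order 120), S_6 (6T16, order 720). By Dedekind's theorem, for a prime p not dividing disc(f) the degrees of the irreducible factors of f mod p form the cycle type of an element of G. Factoring f modulo the 29 such primes p <= 113 (skipping 2, which divides the discriminant), each new pattern first appears at: mod 3: f = (x^6 + 2x^4 + x^2 + 1), pattern 6; mod 5: f = (x)(x^2 + x + 1)(x^3 + x^2 + x + 3), pattern 3+2+1; mod 7: f = (x^2 + 2x + 3)(x^4 + 3x^3 + 3x^2 + x + 1), pattern 4+2; mod 17: f = (x^3 + 6x^2 + 16x + 5)(x^3 + 6x^2 + 16x + 9), pattern 3+3; mod 19: f = (x^2 + 5x + 15)(x^2 + 9x + 15)(x^2 + 17x + 2), pattern 2+2+2; mod 37: f = (x + 7)(x + 33)(x^2 + 10x + 19)(x^2 + 36x + 23), pattern 2+2+1+1; mod 41: f = (x + 5)(x + 6)(x + 36)(x^3 + 6x^2 + 16x + 34), pattern 3+1+1+1; mod 113: f = (x + 24)(x + 44)(x + 47)(x + 48)(x^2 + 75x + 106), pattern 2+1+1+1+1. No other pattern occurs in this range, so the set of observed cycle types is {6, 3+2+1, 4+2, 3+3, 2+2+2, 2+2+1+1, 3+1+1+1, 2+1+1+1+1}. The candidates containing elements of all these cycle types are (S_3 x S_3) : C_2 (6T13) of order 72, S_6 (6T16) of order 720; the others are excluded. The observed types are precisely the cycle types that occur in (S_3 x S_3) : C_2 (6T13) (apart from the identity). Each of the other remaining candidates has further cycle types, and by the Chebotarev density theorem the matching factorization patterns would occur for a proportion of primes equal to their share of the group: S_6 (6T16) additionally contains elements of type 5+1, 4+1+1 (234 of its 720 elements, about 32% of primes). None of the 29 primes tested shows any such pattern (for each of these groups the chance of that is below 10^-4), which rules them out. Hence G = (S_3 x S_3) : C_2 (6T13), of order 72.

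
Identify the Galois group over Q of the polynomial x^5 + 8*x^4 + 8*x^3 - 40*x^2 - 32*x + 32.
The polynomial f is an irreducible quintic over Q, so G = Gal(f/Q) is a transitive subgroup of S_5: one of C_5 (5T1, order 5), D_5 (5T2, order 10), F_20 (5T3, order 20), A_5 (5T4, order 60) or S_5 (5T5, order 120). The discriminant of f is 15352201216 = 123904^2, a perfect square, so G is contained in A_5. The transitive groups of degree 5 contained in A_5 are: C_5 (5T1, order 5), D_5 (5T2, order 10), A_5 (5T4, order 60). By Dedekind's theorem, for a prime p not dividing disc(f) the degrees of the irreducible factors of f mod p form the cycle type of an element of G. Factoring f modulo the 14 such primes p <= 53 (skipping 2, 11, which divide the discriminant), each new pattern first appears at: mod 3: f = (x^5 + 2x^4 + 2x^3 + 2x^2 + x + 2), pattern 5; mod 23: f = (x + 1)(x + 7)(x + 10)(x + 14)(x + 22), pattern 1+1+1+1+1. No other pattern occurs in this range, so the set of observed cycle types is {5, 1+1+1+1+1}. The candidates containing elements of all these cycle types are C_5 (5T1) of order 5, D_5 (5T2) of order 10, A_5 (5T4) of order 60; the others are excluded. The observed types are precisely the cycle types that occur in C_5 (5T1). Each of the other remaining candidates has further cycle types, and by the Chebotarev density theorem the matching factorization patterns would occur for a proportion of primes equal to their share of the group: D_5 (5T2) additionally contains elements of type 2+2+1 (5 of its 10 elements, about 50% of primes); A_5 (5T4) additionally contains elements of type 3+1+1, 2+2+1 (35 of its 60 elements, about 58% of primes). None of the 14 primes tested shows any such pattern (for each of these groups the chance of that is below 10^-4), which rules them out. Hence G = C_5 (5T1), of order 5.

C_5, the cyclic group of order 5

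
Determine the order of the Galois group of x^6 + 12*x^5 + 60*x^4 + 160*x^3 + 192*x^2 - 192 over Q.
The degree of the splitting field over Q equals the order of the Galois group, so first determine the group. The polynomial f is an irreducible sextic over Q, so G = Gal(f/Q) is one of the 16 transitive subgroups 6T1, ..., 6T16 of S_6. The discriminant of f is 450868486864896 = 21233664^2, a perfect square, so G is contained in A_6. The transitive groups of degree 6 contained in A_6 are: A_4 (6T4, order 12), S_4 (6T7, order 24), (C_3 x C_3) : C_4 (6T10, order 36), PSL(2,5) (6T12, order 60), A_6 (6T15, order 360). By Dedekind's theorem, for a prime p not dividing disc(f) the degrees of the irreducible factors of f mod p form the cycle type of an element of G. Factoring f modulo the 33 such primes p <= 149 (skipping 2, 3, which divide the discriminant), each new pattern first appears at: mod 5: f = (x^3 + 3x^2 + 2x + 3)(x^3 + 4x^2 + x + 1), pattern 3+3; mod 17: f = (x + 6)(x + 15)(x^2 + 4x + 9)(x^2 + 4x + 15), pattern 2+2+1+1; mod 71: f = (x + 9)(x + 10)(x + 12)(x + 63)(x + 65)(x + 66), pattern 1+1+1+1+1+1. No other pattern occurs in this range, so the set of observed cycle types is {3+3, 2+2+1+1, 1+1+1+1+1+1}. The candidates containing elements of all these cycle types are A_4 (6T4) of order 12, S_4 (6T7) of order 24, (C_3 x C_3) : C_4 (6T10) of order 36, PSL(2,5) (6T12) of order 60, A_6 (6T15) of order 360; the others are excluded. The observed types are precisely the cycle types that occur in A_4 (6T4). Each of the other remaining candidates has further cycle types, and by the Chebotarev density theorem the matching factorization patterns would occur for a proportion of primes equal to their share of the group: S_4 (6T7) additionally contains elements of type 4+2 (6 of its 24 elements, about 25% of primes); (C_3 x C_3) : C_4 (6T10) additionally contains elements of type 4+2, 3+1+1+1 (22 of its 36 elements, about 61% of primes); PSL(2,5) (6T12) additionally contains elements of type 5+1 (24 of its 60 elements, about 40% of primes); A_6 (6T15) additionally contains elements of type 5+1, 4+2, 3+1+1+1 (274 of its 360 elements, about 76% of primes). None of the 33 primes tested shows any such pattern (for each of these groups the chance of that is below 10^-4), which rules them out. Hence G = A_4 (6T4), of order 12. The Galois group A_4 (6T4) has order 12, so the splitting field has degree 12 over Q.

12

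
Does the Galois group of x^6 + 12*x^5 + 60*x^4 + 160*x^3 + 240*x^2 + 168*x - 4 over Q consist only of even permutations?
The polynomial is irreducible of degree 6 over Q. Its discriminant is 746496000000 = 864000^2, a perfect square. A Galois group lies in the alternating group exactly when the discriminant is a square in Q, so the Galois group (A_6) is contained in A_6.

Yes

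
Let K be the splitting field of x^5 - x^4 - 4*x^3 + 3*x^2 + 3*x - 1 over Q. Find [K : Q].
5

The degree of the splitting field over Q equals the order of the Galois group, so first determine the group. The polynomial f is an irreducible quintic over Q, so G = Gal(f/Q) is a transitive subgroup of S_5: one of C_5 (5T1, order 5), D_5 (5T2, order 10), F_20 (5T3, order 20), A_5 (5T4, order 60) or S_5 (5T5, order 120). The discriminant of f is 14641 = 121^2, a perfect square, so G is contained in A_5. The transitive groups of degree 5 contained in A_5 are: C_5 (5T1, order 5), D_5 (5T2, order 10), A_5 (5T4, order 60). By Dedekind's theorem, for a prime p not dividing disc(f) the degrees of the irreducible factors of f mod p form the cycle type of an element of G. Factoring f modulo the 14 such primes p <= 47 (skipping 11, which divides the discriminant), each new pattern first appears at: mod 2: f = (x^5 + x^4 + x^2 + x + 1), pattern 5; mod 23: f = (x + 4)(x + 6)(x + 10)(x + 11)(x + 14), pattern 1+1+1+1+1. No other pattern occurs in this range, so the set of observed cycle types is {5, 1+1+1+1+1}. The candidates containing elements of all these cycle types are C_5 (5T1) of order 5, D_5 (5T2) of order 10, A_5 (5T4) of order 60; the others are excluded. The observed types are precisely the cycle types that occur in C_5 (5T1). Each of the other remaining candidates has further cycle types, and by the Chebotarev density theorem the matching factorization patterns would occur for a proportion of primes equal to their share of the group: D_5 (5T2) additionally contains elements of type 2+2+1 (5 of its 10 elements, about 50% of primes); A_5 (5T4) additionally contains elements of type 3+1+1, 2+2+1 (35 of its 60 elements, about 58% of primes). None of the 14 primes tested shows any such pattern (for each of these groups the chance of that is below 10^-4), which rules them out. Hence G = C_5 (5T1), of order 5. The Galois group C_5 (5T1) has order 5, so the splitting field has degree 5 over Q.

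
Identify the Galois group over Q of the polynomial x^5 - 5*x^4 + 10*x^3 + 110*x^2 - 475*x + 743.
The polynomial f is an irreducible quintic over Q, so G = Gal(f/Q) is a transitive subgroup of S_5: one of C_5 (5T1, order 5), D_5 (5T2, order 10), F_20 (5T3, order 20), A_5 (5T4, order 60) or S_5 (5T5, order 120). The discriminant of f is 446172364800000, which is not a perfect square, so G is not contained in A_5. The transitive groups of degree 5 not contained in A_5 are: F_20 (5T3, order 20), S_5 (5T5, order 120). By Dedekind's theorem, for a prime p not dividing disc(f) the degrees of the irreducible factors of f mod p form the cycle type of an element of G. Factoring f modulo the 18 such primes p <= 79 (skipping 2, 3, 5, 41, which divide the discriminant), each new pattern first appears at: mod 7: f = (x + 3)(x^4 + 6x^3 + 6x^2 + x + 5), pattern 4+1; mod 11: f = (x^5 + 6x^4 + 10x^3 + 9x + 6), pattern 5; mod 19: f = (x + 10)(x^2 + 9x + 17)(x^2 + 14x + 17), pattern 2+2+1. No other pattern occurs in this range, so the set of observed cycle types is {4+1, 5, 2+2+1}. The candidates containing elements of all these cycle types are F_20 (5T3) of order 20, S_5 (5T5) of order 120; the others are excluded. The observed types are precisely the cycle types that occur in F_20 (5T3) (apart from the identity). Each of the other remaining candidates has further cycle types, and by the Chebotarev density theorem the matching factorization patterns would occur for a proportion of primes equal to their share of the group: S_5 (5T5) additionally contains elements of type 3+2, 3+1+1, 2+1+1+1 (50 of its 120 elements, about 42% of primes). None of the 18 primes tested shows any such pattern (for each of these groups the chance of that is below 10^-4), which rules them out. Hence G = F_20 (5T3), of order 20.

F_20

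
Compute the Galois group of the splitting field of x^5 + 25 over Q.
The polynomial f is an irreducible quintic over Q, so G = Gal(f/Q) is a transitive subgroup of S_5: one of C_5 (5T1, order 5), D_5 (5T2, order 10), F_20 (5T3, order 20), A_5 (5T4, order 60) or S_5 (5T5, order 120). The discriminant of f is 1220703125, which is not a perfect square, so G is not contained in A_5. The transitive groups of degree 5 not contained in A_5 are: F_20 (5T3, order 20), S_5 (5T5, order 120). By Dedekind's theorem, for a prime p not dividing disc(f) the degrees of the irreducible factors of f mod p form the cycle type of an element of G. Factoring f modulo the 18 such primes p <= 67 (skipping 5, which divides the discriminant), each new pattern first appears at: mod 2: f = (x + 1)(x^4 + x^3 + x^2 + x + 1), pattern 4+1; mod 11: f = (x^5 + 3), pattern 5; mod 19: f = (x + 17)(x^2 + 10x + 4)(x^2 + 11x + 4), pattern 2+2+1; mod 31: f = (x + 5)(x + 9)(x + 10)(x + 18)(x + 20), pattern 1+1+1+1+1. No other pattern occurs in this range, so the set of observed cycle types is {4+1, 5, 2+2+1, 1+1+1+1+1}. The candidates containing elements of all these cycle types are F_20 (5T3) of order 20, S_5 (5T5) of order 120; the others are excluded. The observed types are precisely the cycle types that occur in F_20 (5T3). Each of the other remaining candidates has further cycle types, and by the Chebotarev density theorem the matching factorization patterns would occur for a proportion of primes equal to their share of the group: S_5 (5T5) additionally contains elements of type 3+2, 3+1+1, 2+1+1+1 (50 of its 120 elements, about 42% of primes). None of the 18 primes tested shows any such pattern (for each of these groups the chance of that is below 10^-4), which rules them out. Hence G = F_20 (5T3), of order 20.

5T3: F_20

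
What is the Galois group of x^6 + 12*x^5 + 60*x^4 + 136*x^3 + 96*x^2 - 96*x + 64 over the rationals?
The polynomial f is an irreducible sextic over Q, so G = Gal(f/Q) is one of the 16 transitive subgroups 6T1, ..., 6T16 of S_6. The discriminant of f is -190210142896128, which is not a perfect square, so G is not contained in A_6. The transitive groups of degree 6 not contained in A_6 are: C_6 (6T1, order 6), S_3 (6T2, order 6), D_6 (6T3, order 12), C_3 x S_3 (6T5, order 18), A_4 x C_2 (6T6, order 24), S_4 (6T8, order 24), S_3 x S_3 (6T9, order 36), S_4 x C_2 (6T11, order 48), (S_3 x S_3) : C_2 (6T13, order 72), PGL(2,5) (6T14, order 120), S_6 (6T16, order 720). By Dedekind's theorem, for a prime p not dividing disc(f) the degrees of the irreducible factors of f mod p form the cycle type of an element of G. Factoring f modulo the 33 such primes p <= 149 (skipping 2, 3, which divide the discriminant), each new pattern first appears at: mod 5: f = (x^6 + 2x^5 + x^3 + x^2 + 4x + 4), pattern 6; mod 7: f = (x + 3)(x + 4)(x + 6)(x^3 + 6x^2 + 5x + 4), pattern 3+1+1+1; mod 17: f = (x^2 + 6x + 2)(x^2 + 11x + 12)(x^2 + 12x + 14), pattern 2+2+2; mod 19: f = (x^3 + 6x^2 + 12x + 12)(x^3 + 6x^2 + 12x + 18), pattern 3+3; mod 73: f = (x + 28)(x + 44)(x + 46)(x + 60)(x + 62)(x + 64), pattern 1+1+1+1+1+1. No other pattern occurs in this range, so the set of observed cycle types is {6, 3+1+1+1, 2+2+2, 3+3, 1+1+1+1+1+1}. The candidates containing elements of all these cycle types are C_3 x S_3 (6T5) of order 18, S_3 x S_3 (6T9) of order 36, (S_3 x S_3) : C_2 (6T13) of order 72, S_6 (6T16) of order 720; the others are excluded. The observed types are precisely the cycle types that occur in C_3 x S_3 (6T5). Each of the other remaining candidates has further cycle types, and by the Chebotarev density theorem the matching factorization patterns would occur for a proportion of primes equal to their share of the group: S_3 x S_3 (6T9) additionally contains elements of type 2+2+1+1 (9 of its 36 elements, about 25% of primes); (S_3 x S_3) : C_2 (6T13) additionally contains elements of type 4+2, 3+2+1, 2+2+1+1, 2+1+1+1+1 (45 of its 72 elements, about 62% of primes); S_6 (6T16) additionally contains elements of type 5+1, 4+2, 4+1+1, 3+2+1, 2+2+1+1, 2+1+1+1+1 (504 of its 720 elements, about 70% of primes). None of the 33 primes tested shows any such pattern (for each of these groups the chance of that is below 10^-4), which rules them out. Hence G = C_3 x S_3 (6T5), of order 18.

C_3 x S_3, the group 6T5 of order 18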